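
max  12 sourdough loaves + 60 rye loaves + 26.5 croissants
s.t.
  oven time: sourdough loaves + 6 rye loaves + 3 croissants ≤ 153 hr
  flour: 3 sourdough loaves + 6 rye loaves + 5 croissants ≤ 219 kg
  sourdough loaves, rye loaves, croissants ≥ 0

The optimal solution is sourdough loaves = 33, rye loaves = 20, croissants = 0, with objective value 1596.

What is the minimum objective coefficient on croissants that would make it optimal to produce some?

Check each constraint at x*: oven time 153/153 (tight); flour 219/219 (tight).
From A_Bᵀ y = c: 1·y_oven time + 3·y_flour = 12; 6·y_oven time + 6·y_flour = 60.
→ y_oven time = 9 and y_flour = 1.
croissants enters the basis when its profit ≥ yᵀa₃ = 9·3 + 1·5 = 32.

32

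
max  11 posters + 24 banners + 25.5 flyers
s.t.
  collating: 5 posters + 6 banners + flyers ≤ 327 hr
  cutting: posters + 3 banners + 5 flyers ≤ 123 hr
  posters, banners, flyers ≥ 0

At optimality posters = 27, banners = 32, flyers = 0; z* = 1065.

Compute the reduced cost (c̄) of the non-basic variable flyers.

Both collating and cutting are binding at x*.
Dual feasibility on the basic columns requires 5·y_collating + 1·y_cutting = 11, 6·y_collating + 3·y_cutting = 24.
Solving: y_collating = 1, y_cutting = 6.
Reduced cost of flyers: c₃ − yᵀa₃ = 25.5 − (1·1 + 6·5) = 25.5 − 31 = -5.5.

-5.5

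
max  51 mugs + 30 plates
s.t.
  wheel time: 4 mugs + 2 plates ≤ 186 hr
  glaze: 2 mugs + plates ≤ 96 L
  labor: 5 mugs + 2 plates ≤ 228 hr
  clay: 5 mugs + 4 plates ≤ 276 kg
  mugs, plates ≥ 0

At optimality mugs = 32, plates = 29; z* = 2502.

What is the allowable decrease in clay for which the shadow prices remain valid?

30

Binding constraints: wheel time, clay. The basis is B = [[4,2],[5,4]] with det 6.
Per unit decrease in clay, x* moves by d = (0.3333, -0.6667).
The basis stays optimal until labor becomes binding; allowable decrease = 30 kg.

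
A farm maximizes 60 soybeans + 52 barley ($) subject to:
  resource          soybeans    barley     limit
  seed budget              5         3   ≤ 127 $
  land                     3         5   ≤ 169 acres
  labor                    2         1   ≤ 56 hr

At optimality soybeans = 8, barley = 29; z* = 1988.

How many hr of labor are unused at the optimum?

11

labor used = 2·8 + 1·29 = 45; slack = 56 − 45 = 11.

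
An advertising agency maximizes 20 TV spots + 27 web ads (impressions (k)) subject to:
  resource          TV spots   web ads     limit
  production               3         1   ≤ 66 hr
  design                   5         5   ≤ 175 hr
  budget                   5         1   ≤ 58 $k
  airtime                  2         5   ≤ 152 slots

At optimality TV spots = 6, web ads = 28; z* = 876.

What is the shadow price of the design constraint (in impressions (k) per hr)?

At the optimum: production uses 46 of 66 (slack = 20); design uses 170 of 175 (slack = 5); budget uses 58 of 58 (binding); airtime uses 152 of 152 (binding).
Slack constraints have shadow price 0 (complementary slackness).
Dual feasibility on the basic columns requires 5·y_budget + 2·y_airtime = 20, 1·y_budget + 5·y_airtime = 27.
→ y_budget = 2 and y_airtime = 5.
Shadow price of design = 0.

0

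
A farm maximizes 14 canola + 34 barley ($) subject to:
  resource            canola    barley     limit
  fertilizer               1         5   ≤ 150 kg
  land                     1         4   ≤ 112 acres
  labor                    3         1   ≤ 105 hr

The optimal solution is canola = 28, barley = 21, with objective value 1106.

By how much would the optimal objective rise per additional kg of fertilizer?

0

Binding: land and labor. Non-binding: fertilizer (17 unused).
Since fertilizer is not tight, its dual is 0.
From A_Bᵀ y = c: 1·y_land + 3·y_labor = 14; 4·y_land + 1·y_labor = 34.
Solving: y_land = 8, y_labor = 2.
Shadow price of fertilizer = 0.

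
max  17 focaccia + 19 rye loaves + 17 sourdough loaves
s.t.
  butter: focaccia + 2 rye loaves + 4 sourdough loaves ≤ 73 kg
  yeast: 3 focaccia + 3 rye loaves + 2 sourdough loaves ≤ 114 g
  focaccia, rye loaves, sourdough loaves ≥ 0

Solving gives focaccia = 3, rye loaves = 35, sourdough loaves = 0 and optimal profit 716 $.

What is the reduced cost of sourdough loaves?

At the optimum: butter uses 73 of 73 (binding); yeast uses 114 of 114 (binding).
The binding rows give the dual system: 1·y_butter + 3·y_yeast = 17 and 2·y_butter + 3·y_yeast = 19.
This yields shadow prices y_butter = 2, y_yeast = 5.
Reduced cost of sourdough loaves: c₃ − yᵀa₃ = 17 − (2·4 + 5·2) = 17 − 18 = -1.

-1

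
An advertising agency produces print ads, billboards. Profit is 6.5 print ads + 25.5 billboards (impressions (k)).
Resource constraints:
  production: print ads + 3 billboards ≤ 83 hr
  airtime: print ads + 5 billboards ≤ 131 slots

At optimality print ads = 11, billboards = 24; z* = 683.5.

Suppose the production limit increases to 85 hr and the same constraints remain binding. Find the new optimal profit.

Both production and airtime are binding at x*.
Dual feasibility on the basic columns requires 1·y_production + 1·y_airtime = 6.5, 3·y_production + 5·y_airtime = 25.5.
This yields shadow prices y_production = 3.5, y_airtime = 3.
Δz = y_production·Δb = 3.5 × (2) = 7, so new z* = 683.5 + 7 = 690.5.

690.5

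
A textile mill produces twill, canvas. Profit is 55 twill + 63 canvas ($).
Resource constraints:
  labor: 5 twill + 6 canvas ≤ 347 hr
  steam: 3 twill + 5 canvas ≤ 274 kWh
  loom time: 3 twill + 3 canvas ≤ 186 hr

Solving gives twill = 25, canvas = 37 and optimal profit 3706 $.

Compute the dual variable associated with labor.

At the optimum: labor uses 347 of 347 (binding); steam uses 260 of 274 (slack = 14); loom time uses 186 of 186 (binding).
Slack constraints have shadow price 0 (complementary slackness).
From A_Bᵀ y = c: 5·y_labor + 3·y_loom time = 55; 6·y_labor + 3·y_loom time = 63.
→ y_labor = 8 and y_loom time = 5.
Shadow price of labor = 8.

8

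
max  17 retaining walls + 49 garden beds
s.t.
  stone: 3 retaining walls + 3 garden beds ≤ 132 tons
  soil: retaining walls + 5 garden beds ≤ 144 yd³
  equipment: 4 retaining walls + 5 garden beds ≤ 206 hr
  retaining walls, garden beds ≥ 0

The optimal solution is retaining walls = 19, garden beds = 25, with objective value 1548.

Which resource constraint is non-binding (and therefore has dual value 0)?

stone: 132/132 (binding)
soil: 144/144 (binding)
equipment: 201/206 (slack 5)
By complementary slackness, a constraint with positive slack has shadow price 0 → equipment.

equipment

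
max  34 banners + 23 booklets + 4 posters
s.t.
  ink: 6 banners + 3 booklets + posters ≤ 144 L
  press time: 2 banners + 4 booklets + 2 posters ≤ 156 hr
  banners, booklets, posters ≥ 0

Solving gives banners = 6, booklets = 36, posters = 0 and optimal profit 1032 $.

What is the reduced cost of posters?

Both ink and press time are binding at x*.
From A_Bᵀ y = c: 6·y_ink + 2·y_press time = 34; 3·y_ink + 4·y_press time = 23.
→ y_ink = 5 and y_press time = 2.
Reduced cost of posters: c₃ − yᵀa₃ = 4 − (5·1 + 2·2) = 4 − 9 = -5.

-5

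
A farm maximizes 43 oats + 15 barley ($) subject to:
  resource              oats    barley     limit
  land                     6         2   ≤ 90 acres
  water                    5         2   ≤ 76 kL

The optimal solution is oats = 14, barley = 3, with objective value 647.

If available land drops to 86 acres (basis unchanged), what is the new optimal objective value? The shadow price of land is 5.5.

625

Δb = -4, so new z* = 647 + (5.5)·(-4) = 647 − 22 = 625.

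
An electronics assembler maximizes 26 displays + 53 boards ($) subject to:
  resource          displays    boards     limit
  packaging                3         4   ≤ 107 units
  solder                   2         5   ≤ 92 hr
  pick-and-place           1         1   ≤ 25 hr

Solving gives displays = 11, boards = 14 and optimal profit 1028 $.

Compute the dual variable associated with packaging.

0

At the optimum: packaging uses 89 of 107 (slack = 18); solder uses 92 of 92 (binding); pick-and-place uses 25 of 25 (binding).
By complementary slackness, y = 0 for the non-binding constraint.
Dual feasibility on the basic columns requires 2·y_solder + 1·y_pick-and-place = 26, 5·y_solder + 1·y_pick-and-place = 53.
→ y_solder = 9 and y_pick-and-place = 8.
Shadow price of packaging = 0.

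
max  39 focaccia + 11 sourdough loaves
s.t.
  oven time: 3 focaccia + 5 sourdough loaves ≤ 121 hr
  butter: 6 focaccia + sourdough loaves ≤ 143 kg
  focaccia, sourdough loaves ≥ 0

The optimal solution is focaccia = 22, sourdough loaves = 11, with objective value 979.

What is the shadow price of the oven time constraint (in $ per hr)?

1

Check each constraint at x*: oven time 121/121 (tight); butter 143/143 (tight).
The binding rows give the dual system: 3·y_oven time + 6·y_butter = 39 and 5·y_oven time + 1·y_butter = 11.
→ y_oven time = 1 and y_butter = 6.
Shadow price of oven time = 1.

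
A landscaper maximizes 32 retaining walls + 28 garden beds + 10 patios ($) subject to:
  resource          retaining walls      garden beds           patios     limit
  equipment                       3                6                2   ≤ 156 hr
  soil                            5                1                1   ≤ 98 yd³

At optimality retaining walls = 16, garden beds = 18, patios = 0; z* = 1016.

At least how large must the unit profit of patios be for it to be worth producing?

12

Check each constraint at x*: equipment 156/156 (tight); soil 98/98 (tight).
Dual feasibility on the basic columns requires 3·y_equipment + 5·y_soil = 32, 6·y_equipment + 1·y_soil = 28.
This yields shadow prices y_equipment = 4, y_soil = 4.
patios enters the basis when its profit ≥ yᵀa₃ = 4·2 + 4·1 = 12.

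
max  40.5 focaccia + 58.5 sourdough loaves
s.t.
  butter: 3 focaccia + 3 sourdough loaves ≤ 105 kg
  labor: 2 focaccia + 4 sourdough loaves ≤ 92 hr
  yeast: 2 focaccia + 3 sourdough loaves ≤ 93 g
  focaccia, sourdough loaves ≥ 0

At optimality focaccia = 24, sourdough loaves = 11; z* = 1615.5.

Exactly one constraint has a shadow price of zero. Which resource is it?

yeast

butter: 105/105 (binding)
labor: 92/92 (binding)
yeast: 81/93 (slack 12)
By complementary slackness, a constraint with positive slack has shadow price 0 → yeast.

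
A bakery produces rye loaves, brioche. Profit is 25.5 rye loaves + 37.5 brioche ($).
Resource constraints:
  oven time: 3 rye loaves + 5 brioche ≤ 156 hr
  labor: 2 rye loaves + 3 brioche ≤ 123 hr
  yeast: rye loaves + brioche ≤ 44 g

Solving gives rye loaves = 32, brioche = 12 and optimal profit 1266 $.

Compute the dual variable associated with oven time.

At the optimum: oven time uses 156 of 156 (binding); labor uses 100 of 123 (slack = 23); yeast uses 44 of 44 (binding).
By complementary slackness, y = 0 for the non-binding constraint.
Dual feasibility on the basic columns requires 3·y_oven time + 1·y_yeast = 25.5, 5·y_oven time + 1·y_yeast = 37.5.
This yields shadow prices y_oven time = 6, y_yeast = 7.5.
Shadow price of oven time = 6.

6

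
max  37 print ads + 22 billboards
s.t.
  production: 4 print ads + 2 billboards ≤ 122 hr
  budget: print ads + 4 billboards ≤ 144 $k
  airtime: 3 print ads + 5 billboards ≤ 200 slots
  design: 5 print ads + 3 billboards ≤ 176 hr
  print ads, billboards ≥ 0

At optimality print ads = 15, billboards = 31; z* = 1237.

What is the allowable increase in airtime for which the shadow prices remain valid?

5

Binding constraints: production, airtime. The basis is B = [[4,2],[3,5]] with det 14.
Per unit increase in airtime, x* moves by d = (-0.1429, 0.2857).
The basis stays optimal until budget becomes binding; allowable increase = 5 slots.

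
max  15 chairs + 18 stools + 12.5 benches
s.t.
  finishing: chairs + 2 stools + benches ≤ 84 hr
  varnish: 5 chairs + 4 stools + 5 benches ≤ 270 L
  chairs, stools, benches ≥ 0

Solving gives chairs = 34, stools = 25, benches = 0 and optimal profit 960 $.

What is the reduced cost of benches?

At the optimum: finishing uses 84 of 84 (binding); varnish uses 270 of 270 (binding).
Dual feasibility on the basic columns requires 1·y_finishing + 5·y_varnish = 15, 2·y_finishing + 4·y_varnish = 18.
This yields shadow prices y_finishing = 5, y_varnish = 2.
Reduced cost of benches: c₃ − yᵀa₃ = 12.5 − (5·1 + 2·5) = 12.5 − 15 = -2.5.

-2.5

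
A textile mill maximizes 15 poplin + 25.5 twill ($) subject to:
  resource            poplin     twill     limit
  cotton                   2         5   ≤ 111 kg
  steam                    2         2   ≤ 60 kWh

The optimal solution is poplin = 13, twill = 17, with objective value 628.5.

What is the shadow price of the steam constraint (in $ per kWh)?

Both cotton and steam are binding at x*.
Dual feasibility on the basic columns requires 2·y_cotton + 2·y_steam = 15, 5·y_cotton + 2·y_steam = 25.5.
This yields shadow prices y_cotton = 3.5, y_steam = 4.
Shadow price of steam = 4.

4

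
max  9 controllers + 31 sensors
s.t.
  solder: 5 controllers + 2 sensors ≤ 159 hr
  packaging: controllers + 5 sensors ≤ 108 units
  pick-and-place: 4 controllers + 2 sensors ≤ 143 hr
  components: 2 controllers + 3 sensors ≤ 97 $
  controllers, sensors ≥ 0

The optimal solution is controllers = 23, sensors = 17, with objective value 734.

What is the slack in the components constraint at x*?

0

components used = 2·23 + 3·17 = 97; slack = 97 − 97 = 0.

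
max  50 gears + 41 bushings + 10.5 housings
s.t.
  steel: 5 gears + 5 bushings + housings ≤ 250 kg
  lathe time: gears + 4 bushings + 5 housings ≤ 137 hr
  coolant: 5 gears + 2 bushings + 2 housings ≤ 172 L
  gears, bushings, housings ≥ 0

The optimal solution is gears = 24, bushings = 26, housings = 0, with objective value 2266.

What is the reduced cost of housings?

At the optimum: steel uses 250 of 250 (binding); lathe time uses 128 of 137 (slack = 9); coolant uses 172 of 172 (binding).
By complementary slackness, y = 0 for the non-binding constraint.
The binding rows give the dual system: 5·y_steel + 5·y_coolant = 50 and 5·y_steel + 2·y_coolant = 41.
Solving: y_steel = 7, y_coolant = 3.
Reduced cost of housings: c₃ − yᵀa₃ = 10.5 − (7·1 + 3·2) = 10.5 − 13 = -2.5.

-2.5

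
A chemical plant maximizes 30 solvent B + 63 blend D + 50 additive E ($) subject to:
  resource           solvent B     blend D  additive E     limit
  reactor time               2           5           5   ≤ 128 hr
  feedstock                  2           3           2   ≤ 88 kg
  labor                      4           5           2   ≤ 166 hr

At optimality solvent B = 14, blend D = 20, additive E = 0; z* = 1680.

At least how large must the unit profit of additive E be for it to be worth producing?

57

Check each constraint at x*: reactor time 128/128 (tight); feedstock 88/88 (tight); labor 156/166 (slack 10).
By complementary slackness, y = 0 for the non-binding constraint.
The binding rows give the dual system: 2·y_reactor time + 2·y_feedstock = 30 and 5·y_reactor time + 3·y_feedstock = 63.
This yields shadow prices y_reactor time = 9, y_feedstock = 6.
additive E enters the basis when its profit ≥ yᵀa₃ = 9·5 + 6·2 = 57.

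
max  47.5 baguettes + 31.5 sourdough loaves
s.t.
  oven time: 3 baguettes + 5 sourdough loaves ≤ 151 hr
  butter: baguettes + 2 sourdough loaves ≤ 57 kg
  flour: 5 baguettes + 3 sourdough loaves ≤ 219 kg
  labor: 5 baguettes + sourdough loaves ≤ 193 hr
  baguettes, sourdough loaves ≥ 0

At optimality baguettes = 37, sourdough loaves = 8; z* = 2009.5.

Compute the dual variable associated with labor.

Check each constraint at x*: oven time 151/151 (tight); butter 53/57 (slack 4); flour 209/219 (slack 10); labor 193/193 (tight).
By complementary slackness, y = 0 for the non-binding constraints.
From A_Bᵀ y = c: 3·y_oven time + 5·y_labor = 47.5; 5·y_oven time + 1·y_labor = 31.5.
→ y_oven time = 5 and y_labor = 6.5.
Shadow price of labor = 6.5.

6.5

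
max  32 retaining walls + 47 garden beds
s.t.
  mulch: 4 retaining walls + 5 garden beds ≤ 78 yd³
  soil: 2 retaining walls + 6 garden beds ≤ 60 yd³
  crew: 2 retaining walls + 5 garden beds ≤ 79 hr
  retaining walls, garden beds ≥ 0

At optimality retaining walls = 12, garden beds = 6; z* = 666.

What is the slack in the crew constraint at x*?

crew used = 2·12 + 5·6 = 54; slack = 79 − 54 = 25.

25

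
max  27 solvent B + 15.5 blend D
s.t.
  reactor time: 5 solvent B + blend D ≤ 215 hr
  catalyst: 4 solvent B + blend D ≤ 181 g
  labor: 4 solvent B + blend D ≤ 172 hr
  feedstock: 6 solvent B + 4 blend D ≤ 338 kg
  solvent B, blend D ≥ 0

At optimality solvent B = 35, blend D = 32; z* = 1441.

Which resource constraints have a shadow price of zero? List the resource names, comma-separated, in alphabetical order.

reactor time: 207/215 (slack 8)
catalyst: 172/181 (slack 9)
labor: 172/172 (binding)
feedstock: 338/338 (binding)
By complementary slackness, a constraint with positive slack has shadow price 0 → catalyst, reactor time.

catalyst, reactor time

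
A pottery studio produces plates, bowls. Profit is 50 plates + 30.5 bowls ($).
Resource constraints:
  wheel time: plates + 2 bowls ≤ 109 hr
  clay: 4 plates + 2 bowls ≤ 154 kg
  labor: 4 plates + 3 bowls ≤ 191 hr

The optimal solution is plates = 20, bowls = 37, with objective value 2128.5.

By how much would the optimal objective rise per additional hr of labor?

5.5

Check each constraint at x*: wheel time 94/109 (slack 15); clay 154/154 (tight); labor 191/191 (tight).
By complementary slackness, y = 0 for the non-binding constraint.
Dual feasibility on the basic columns requires 4·y_clay + 4·y_labor = 50, 2·y_clay + 3·y_labor = 30.5.
→ y_clay = 7 and y_labor = 5.5.
Shadow price of labor = 5.5.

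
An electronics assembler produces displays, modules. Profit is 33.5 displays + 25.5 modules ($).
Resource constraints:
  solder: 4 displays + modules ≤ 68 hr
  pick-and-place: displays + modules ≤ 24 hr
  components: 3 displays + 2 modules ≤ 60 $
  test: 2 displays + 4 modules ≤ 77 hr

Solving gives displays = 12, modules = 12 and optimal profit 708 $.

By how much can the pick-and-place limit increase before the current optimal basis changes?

Binding constraints: pick-and-place, components. The basis is B = [[1,1],[3,2]] with det -1.
Per unit increase in pick-and-place, x* moves by d = (-2, 3).
The basis stays optimal until test becomes binding; allowable increase = 0.625 hr.

0.625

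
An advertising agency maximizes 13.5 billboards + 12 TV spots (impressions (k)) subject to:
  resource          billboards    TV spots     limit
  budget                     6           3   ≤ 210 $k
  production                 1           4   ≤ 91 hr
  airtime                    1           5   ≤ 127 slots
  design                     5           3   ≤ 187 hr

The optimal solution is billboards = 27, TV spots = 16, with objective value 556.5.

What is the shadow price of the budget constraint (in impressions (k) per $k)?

Check each constraint at x*: budget 210/210 (tight); production 91/91 (tight); airtime 107/127 (slack 20); design 183/187 (slack 4).
By complementary slackness, y = 0 for the non-binding constraints.
Dual feasibility on the basic columns requires 6·y_budget + 1·y_production = 13.5, 3·y_budget + 4·y_production = 12.
This yields shadow prices y_budget = 2, y_production = 1.5.
Shadow price of budget = 2.

2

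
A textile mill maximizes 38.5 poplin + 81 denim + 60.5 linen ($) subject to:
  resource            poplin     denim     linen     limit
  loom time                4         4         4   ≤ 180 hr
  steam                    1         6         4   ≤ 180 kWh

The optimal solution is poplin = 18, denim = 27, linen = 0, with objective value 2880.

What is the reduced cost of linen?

Both loom time and steam are binding at x*.
From A_Bᵀ y = c: 4·y_loom time + 1·y_steam = 38.5; 4·y_loom time + 6·y_steam = 81.
This yields shadow prices y_loom time = 7.5, y_steam = 8.5.
Reduced cost of linen: c₃ − yᵀa₃ = 60.5 − (7.5·4 + 8.5·4) = 60.5 − 64 = -3.5.

-3.5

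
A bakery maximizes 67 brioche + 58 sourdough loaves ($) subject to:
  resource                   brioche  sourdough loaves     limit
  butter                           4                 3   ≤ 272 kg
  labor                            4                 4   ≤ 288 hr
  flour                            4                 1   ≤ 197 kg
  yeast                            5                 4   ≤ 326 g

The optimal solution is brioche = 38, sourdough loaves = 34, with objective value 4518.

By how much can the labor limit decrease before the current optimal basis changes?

Binding constraints: labor, yeast. The basis is B = [[4,4],[5,4]] with det -4.
Per unit decrease in labor, x* moves by d = (1, -1.25).
The basis stays optimal until flour becomes binding; allowable decrease = 4 hr.

4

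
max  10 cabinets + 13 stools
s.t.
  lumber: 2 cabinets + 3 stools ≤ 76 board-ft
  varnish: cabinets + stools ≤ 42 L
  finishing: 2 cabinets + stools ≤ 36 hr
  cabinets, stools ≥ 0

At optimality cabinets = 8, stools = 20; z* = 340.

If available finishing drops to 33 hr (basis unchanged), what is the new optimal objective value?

Check each constraint at x*: lumber 76/76 (tight); varnish 28/42 (slack 14); finishing 36/36 (tight).
Slack constraints have shadow price 0 (complementary slackness).
From A_Bᵀ y = c: 2·y_lumber + 2·y_finishing = 10; 3·y_lumber + 1·y_finishing = 13.
Solving: y_lumber = 4, y_finishing = 1.
Δz = y_finishing·Δb = 1 × (-3) = -3, so new z* = 340 − 3 = 337.

337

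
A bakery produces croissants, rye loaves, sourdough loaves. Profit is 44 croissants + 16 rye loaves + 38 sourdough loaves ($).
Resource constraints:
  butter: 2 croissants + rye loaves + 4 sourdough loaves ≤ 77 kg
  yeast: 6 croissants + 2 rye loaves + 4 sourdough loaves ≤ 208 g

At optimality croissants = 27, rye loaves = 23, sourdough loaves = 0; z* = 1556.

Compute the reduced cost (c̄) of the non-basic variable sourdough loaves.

At the optimum: butter uses 77 of 77 (binding); yeast uses 208 of 208 (binding).
The binding rows give the dual system: 2·y_butter + 6·y_yeast = 44 and 1·y_butter + 2·y_yeast = 16.
Solving: y_butter = 4, y_yeast = 6.
Reduced cost of sourdough loaves: c₃ − yᵀa₃ = 38 − (4·4 + 6·4) = 38 − 40 = -2.

-2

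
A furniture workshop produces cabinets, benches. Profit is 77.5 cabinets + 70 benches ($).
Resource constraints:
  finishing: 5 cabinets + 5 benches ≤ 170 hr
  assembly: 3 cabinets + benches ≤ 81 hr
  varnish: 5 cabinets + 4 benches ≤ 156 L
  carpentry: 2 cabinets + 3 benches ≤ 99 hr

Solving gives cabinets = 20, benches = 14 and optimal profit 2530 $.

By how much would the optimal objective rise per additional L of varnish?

7.5

Check each constraint at x*: finishing 170/170 (tight); assembly 74/81 (slack 7); varnish 156/156 (tight); carpentry 82/99 (slack 17).
Slack constraints have shadow price 0 (complementary slackness).
From A_Bᵀ y = c: 5·y_finishing + 5·y_varnish = 77.5; 5·y_finishing + 4·y_varnish = 70.
This yields shadow prices y_finishing = 8, y_varnish = 7.5.
Shadow price of varnish = 7.5.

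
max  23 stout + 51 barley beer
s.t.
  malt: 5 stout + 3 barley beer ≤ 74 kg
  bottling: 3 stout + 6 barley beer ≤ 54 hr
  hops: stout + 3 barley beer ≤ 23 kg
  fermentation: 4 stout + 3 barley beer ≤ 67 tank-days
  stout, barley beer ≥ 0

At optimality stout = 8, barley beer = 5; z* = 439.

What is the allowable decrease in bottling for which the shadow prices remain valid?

8

Binding constraints: bottling, hops. The basis is B = [[3,6],[1,3]] with det 3.
Per unit decrease in bottling, x* moves by d = (-1, 0.3333).
The basis stays optimal until stout reaches 0; allowable decrease = 8 hr.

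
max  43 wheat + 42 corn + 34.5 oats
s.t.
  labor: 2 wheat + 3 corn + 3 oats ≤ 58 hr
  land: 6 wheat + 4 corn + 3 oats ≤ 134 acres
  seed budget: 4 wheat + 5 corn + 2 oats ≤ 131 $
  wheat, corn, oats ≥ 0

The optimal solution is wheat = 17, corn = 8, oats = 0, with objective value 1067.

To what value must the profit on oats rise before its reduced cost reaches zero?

37.5

Binding: labor and land. Non-binding: seed budget (23 unused).
Since seed budget is not tight, its dual is 0.
The binding rows give the dual system: 2·y_labor + 6·y_land = 43 and 3·y_labor + 4·y_land = 42.
Solving: y_labor = 8, y_land = 4.5.
oats enters the basis when its profit ≥ yᵀa₃ = 8·3 + 4.5·3 = 37.5.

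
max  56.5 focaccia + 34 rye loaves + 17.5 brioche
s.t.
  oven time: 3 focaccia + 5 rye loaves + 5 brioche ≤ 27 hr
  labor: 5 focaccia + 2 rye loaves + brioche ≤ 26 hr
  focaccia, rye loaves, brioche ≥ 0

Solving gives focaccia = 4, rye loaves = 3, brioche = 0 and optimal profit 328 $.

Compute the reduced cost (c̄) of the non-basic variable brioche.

-7

Both oven time and labor are binding at x*.
From A_Bᵀ y = c: 3·y_oven time + 5·y_labor = 56.5; 5·y_oven time + 2·y_labor = 34.
Solving: y_oven time = 3, y_labor = 9.5.
Reduced cost of brioche: c₃ − yᵀa₃ = 17.5 − (3·5 + 9.5·1) = 17.5 − 24.5 = -7.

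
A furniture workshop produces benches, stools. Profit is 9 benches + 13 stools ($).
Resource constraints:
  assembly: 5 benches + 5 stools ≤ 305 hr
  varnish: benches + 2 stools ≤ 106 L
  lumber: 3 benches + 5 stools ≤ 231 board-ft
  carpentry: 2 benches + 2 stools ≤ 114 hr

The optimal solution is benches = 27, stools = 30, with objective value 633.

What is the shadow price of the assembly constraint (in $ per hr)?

0

Check each constraint at x*: assembly 285/305 (slack 20); varnish 87/106 (slack 19); lumber 231/231 (tight); carpentry 114/114 (tight).
By complementary slackness, y = 0 for the non-binding constraints.
From A_Bᵀ y = c: 3·y_lumber + 2·y_carpentry = 9; 5·y_lumber + 2·y_carpentry = 13.
Solving: y_lumber = 2, y_carpentry = 1.5.
Shadow price of assembly = 0.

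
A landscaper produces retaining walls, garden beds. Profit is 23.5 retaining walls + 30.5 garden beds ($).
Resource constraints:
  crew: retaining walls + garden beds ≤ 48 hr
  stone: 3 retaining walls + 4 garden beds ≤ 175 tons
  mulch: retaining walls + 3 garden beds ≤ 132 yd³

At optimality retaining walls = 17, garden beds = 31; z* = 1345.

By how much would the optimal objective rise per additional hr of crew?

2.5

Binding: crew and stone. Non-binding: mulch (22 unused).
Since mulch is not tight, its dual is 0.
From A_Bᵀ y = c: 1·y_crew + 3·y_stone = 23.5; 1·y_crew + 4·y_stone = 30.5.
Solving: y_crew = 2.5, y_stone = 7.
Shadow price of crew = 2.5.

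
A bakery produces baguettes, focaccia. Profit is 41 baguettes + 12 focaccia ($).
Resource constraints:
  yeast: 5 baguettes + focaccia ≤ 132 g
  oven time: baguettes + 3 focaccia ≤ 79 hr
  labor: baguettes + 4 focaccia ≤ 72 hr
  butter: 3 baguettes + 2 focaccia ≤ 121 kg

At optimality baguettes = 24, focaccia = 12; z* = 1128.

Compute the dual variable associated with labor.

Check each constraint at x*: yeast 132/132 (tight); oven time 60/79 (slack 19); labor 72/72 (tight); butter 96/121 (slack 25).
Slack constraints have shadow price 0 (complementary slackness).
The binding rows give the dual system: 5·y_yeast + 1·y_labor = 41 and 1·y_yeast + 4·y_labor = 12.
→ y_yeast = 8 and y_labor = 1.
Shadow price of labor = 1.

1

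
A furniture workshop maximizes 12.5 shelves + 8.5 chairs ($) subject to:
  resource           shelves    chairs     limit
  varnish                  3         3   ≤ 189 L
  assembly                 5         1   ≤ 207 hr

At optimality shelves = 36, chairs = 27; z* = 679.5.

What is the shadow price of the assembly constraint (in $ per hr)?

At the optimum: varnish uses 189 of 189 (binding); assembly uses 207 of 207 (binding).
Dual feasibility on the basic columns requires 3·y_varnish + 5·y_assembly = 12.5, 3·y_varnish + 1·y_assembly = 8.5.
Solving: y_varnish = 2.5, y_assembly = 1.
Shadow price of assembly = 1.

1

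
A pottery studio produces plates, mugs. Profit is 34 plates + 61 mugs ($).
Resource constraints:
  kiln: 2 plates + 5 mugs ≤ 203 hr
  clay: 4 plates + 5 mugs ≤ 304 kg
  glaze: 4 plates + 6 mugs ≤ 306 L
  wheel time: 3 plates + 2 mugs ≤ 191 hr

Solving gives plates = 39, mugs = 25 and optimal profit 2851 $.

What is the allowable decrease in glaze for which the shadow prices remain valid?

Binding constraints: kiln, glaze. The basis is B = [[2,5],[4,6]] with det -8.
Per unit decrease in glaze, x* moves by d = (-0.625, 0.25).
The basis stays optimal until plates reaches 0; allowable decrease = 62.4 L.

62.4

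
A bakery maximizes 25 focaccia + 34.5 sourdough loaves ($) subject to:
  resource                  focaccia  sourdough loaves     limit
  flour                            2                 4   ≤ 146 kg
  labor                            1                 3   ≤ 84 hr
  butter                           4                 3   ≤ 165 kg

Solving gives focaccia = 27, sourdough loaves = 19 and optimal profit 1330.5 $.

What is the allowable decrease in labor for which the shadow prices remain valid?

Binding constraints: labor, butter. The basis is B = [[1,3],[4,3]] with det -9.
Per unit decrease in labor, x* moves by d = (0.3333, -0.4444).
The basis stays optimal until sourdough loaves reaches 0; allowable decrease = 42.75 hr.

42.75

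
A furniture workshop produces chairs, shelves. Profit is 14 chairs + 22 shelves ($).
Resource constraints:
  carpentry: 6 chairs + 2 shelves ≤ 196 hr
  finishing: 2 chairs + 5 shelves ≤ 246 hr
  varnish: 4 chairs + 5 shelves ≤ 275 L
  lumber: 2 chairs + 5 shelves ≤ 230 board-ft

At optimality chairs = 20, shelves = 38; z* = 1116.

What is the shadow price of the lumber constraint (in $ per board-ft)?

4

At the optimum: carpentry uses 196 of 196 (binding); finishing uses 230 of 246 (slack = 16); varnish uses 270 of 275 (slack = 5); lumber uses 230 of 230 (binding).
By complementary slackness, y = 0 for the non-binding constraints.
From A_Bᵀ y = c: 6·y_carpentry + 2·y_lumber = 14; 2·y_carpentry + 5·y_lumber = 22.
→ y_carpentry = 1 and y_lumber = 4.
Shadow price of lumber = 4.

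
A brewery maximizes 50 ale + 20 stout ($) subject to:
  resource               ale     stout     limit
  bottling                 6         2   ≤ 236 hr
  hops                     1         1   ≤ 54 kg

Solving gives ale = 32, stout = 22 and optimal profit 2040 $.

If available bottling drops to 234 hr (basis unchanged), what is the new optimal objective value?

Both bottling and hops are binding at x*.
From A_Bᵀ y = c: 6·y_bottling + 1·y_hops = 50; 2·y_bottling + 1·y_hops = 20.
This yields shadow prices y_bottling = 7.5, y_hops = 5.
Δz = y_bottling·Δb = 7.5 × (-2) = -15, so new z* = 2040 − 15 = 2025.

2025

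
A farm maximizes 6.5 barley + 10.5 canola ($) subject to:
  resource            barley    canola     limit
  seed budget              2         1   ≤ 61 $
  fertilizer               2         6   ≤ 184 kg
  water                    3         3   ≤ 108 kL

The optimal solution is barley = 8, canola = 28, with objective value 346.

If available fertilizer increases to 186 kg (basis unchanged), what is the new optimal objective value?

348

At the optimum: seed budget uses 44 of 61 (slack = 17); fertilizer uses 184 of 184 (binding); water uses 108 of 108 (binding).
By complementary slackness, y = 0 for the non-binding constraint.
The binding rows give the dual system: 2·y_fertilizer + 3·y_water = 6.5 and 6·y_fertilizer + 3·y_water = 10.5.
This yields shadow prices y_fertilizer = 1, y_water = 1.5.
Δz = y_fertilizer·Δb = 1 × (2) = 2, so new z* = 346 + 2 = 348.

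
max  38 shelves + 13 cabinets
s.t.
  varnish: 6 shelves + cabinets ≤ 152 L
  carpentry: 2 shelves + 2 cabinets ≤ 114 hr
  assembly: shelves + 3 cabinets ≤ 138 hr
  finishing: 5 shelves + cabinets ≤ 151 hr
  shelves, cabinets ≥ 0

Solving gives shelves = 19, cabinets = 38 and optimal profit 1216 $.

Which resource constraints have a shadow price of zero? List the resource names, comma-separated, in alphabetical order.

assembly, finishing

varnish: 152/152 (binding)
carpentry: 114/114 (binding)
assembly: 133/138 (slack 5)
finishing: 133/151 (slack 18)
By complementary slackness, a constraint with positive slack has shadow price 0 → assembly, finishing.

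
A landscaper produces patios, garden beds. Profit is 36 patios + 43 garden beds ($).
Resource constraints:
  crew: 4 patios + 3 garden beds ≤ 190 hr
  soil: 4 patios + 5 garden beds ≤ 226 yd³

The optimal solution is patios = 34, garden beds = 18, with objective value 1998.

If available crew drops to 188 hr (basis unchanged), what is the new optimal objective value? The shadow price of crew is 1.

1996

Δb = -2, so new z* = 1998 + (1)·(-2) = 1998 − 2 = 1996.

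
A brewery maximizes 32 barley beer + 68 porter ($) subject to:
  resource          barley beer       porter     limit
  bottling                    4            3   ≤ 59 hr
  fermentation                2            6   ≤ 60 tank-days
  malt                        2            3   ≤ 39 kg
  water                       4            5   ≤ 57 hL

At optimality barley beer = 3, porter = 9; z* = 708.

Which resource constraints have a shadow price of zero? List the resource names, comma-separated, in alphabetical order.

bottling, malt

bottling: 39/59 (slack 20)
fermentation: 60/60 (binding)
malt: 33/39 (slack 6)
water: 57/57 (binding)
By complementary slackness, a constraint with positive slack has shadow price 0 → bottling, malt.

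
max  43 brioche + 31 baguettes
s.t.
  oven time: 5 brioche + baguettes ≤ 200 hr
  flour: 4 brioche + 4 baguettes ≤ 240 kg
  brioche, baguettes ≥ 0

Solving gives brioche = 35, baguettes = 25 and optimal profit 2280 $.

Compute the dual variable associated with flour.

Check each constraint at x*: oven time 200/200 (tight); flour 240/240 (tight).
Dual feasibility on the basic columns requires 5·y_oven time + 4·y_flour = 43, 1·y_oven time + 4·y_flour = 31.
→ y_oven time = 3 and y_flour = 7.
Shadow price of flour = 7.

7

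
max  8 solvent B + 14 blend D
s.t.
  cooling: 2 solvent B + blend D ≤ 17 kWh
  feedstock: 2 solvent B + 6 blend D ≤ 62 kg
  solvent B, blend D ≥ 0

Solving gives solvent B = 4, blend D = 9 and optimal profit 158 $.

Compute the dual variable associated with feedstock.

Both cooling and feedstock are binding at x*.
Dual feasibility on the basic columns requires 2·y_cooling + 2·y_feedstock = 8, 1·y_cooling + 6·y_feedstock = 14.
This yields shadow prices y_cooling = 2, y_feedstock = 2.
Shadow price of feedstock = 2.

2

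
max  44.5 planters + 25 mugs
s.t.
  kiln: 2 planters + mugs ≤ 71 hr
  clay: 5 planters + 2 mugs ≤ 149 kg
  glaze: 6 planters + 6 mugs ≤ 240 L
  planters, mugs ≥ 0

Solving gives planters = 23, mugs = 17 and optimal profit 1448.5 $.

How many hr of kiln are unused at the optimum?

8

kiln used = 2·23 + 1·17 = 63; slack = 71 − 63 = 8.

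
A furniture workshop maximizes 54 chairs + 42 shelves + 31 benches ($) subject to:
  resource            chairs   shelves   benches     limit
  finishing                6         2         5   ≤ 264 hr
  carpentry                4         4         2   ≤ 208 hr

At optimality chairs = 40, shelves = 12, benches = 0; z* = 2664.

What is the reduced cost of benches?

-2

Check each constraint at x*: finishing 264/264 (tight); carpentry 208/208 (tight).
Dual feasibility on the basic columns requires 6·y_finishing + 4·y_carpentry = 54, 2·y_finishing + 4·y_carpentry = 42.
This yields shadow prices y_finishing = 3, y_carpentry = 9.
Reduced cost of benches: c₃ − yᵀa₃ = 31 − (3·5 + 9·2) = 31 − 33 = -2.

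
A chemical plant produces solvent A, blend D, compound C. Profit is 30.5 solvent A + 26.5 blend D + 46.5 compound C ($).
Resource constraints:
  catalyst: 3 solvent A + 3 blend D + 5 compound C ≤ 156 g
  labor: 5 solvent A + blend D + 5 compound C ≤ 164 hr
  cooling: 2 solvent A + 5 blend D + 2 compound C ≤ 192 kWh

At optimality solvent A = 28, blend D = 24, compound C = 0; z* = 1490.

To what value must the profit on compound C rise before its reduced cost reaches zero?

Binding: catalyst and labor. Non-binding: cooling (16 unused).
Since cooling is not tight, its dual is 0.
From A_Bᵀ y = c: 3·y_catalyst + 5·y_labor = 30.5; 3·y_catalyst + 1·y_labor = 26.5.
→ y_catalyst = 8.5 and y_labor = 1.
compound C enters the basis when its profit ≥ yᵀa₃ = 8.5·5 + 1·5 = 47.5.

47.5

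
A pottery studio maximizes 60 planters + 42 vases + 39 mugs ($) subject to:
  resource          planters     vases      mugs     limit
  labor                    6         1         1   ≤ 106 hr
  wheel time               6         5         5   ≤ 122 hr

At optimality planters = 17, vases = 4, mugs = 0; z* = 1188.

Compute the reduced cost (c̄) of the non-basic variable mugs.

Check each constraint at x*: labor 106/106 (tight); wheel time 122/122 (tight).
The binding rows give the dual system: 6·y_labor + 6·y_wheel time = 60 and 1·y_labor + 5·y_wheel time = 42.
This yields shadow prices y_labor = 2, y_wheel time = 8.
Reduced cost of mugs: c₃ − yᵀa₃ = 39 − (2·1 + 8·5) = 39 − 42 = -3.

-3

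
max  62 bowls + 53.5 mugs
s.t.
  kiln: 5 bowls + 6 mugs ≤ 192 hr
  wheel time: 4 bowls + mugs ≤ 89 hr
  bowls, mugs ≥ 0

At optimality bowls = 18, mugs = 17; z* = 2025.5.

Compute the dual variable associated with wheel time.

5.5

At the optimum: kiln uses 192 of 192 (binding); wheel time uses 89 of 89 (binding).
Dual feasibility on the basic columns requires 5·y_kiln + 4·y_wheel time = 62, 6·y_kiln + 1·y_wheel time = 53.5.
→ y_kiln = 8 and y_wheel time = 5.5.
Shadow price of wheel time = 5.5.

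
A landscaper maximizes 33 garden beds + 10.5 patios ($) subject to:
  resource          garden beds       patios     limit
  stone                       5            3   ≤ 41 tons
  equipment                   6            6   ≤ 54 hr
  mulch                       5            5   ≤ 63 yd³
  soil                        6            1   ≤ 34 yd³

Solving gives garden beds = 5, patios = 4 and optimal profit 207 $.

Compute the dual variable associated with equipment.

Check each constraint at x*: stone 37/41 (slack 4); equipment 54/54 (tight); mulch 45/63 (slack 18); soil 34/34 (tight).
Since stone, mulch are not tight, their duals are 0.
From A_Bᵀ y = c: 6·y_equipment + 6·y_soil = 33; 6·y_equipment + 1·y_soil = 10.5.
→ y_equipment = 1 and y_soil = 4.5.
Shadow price of equipment = 1.

1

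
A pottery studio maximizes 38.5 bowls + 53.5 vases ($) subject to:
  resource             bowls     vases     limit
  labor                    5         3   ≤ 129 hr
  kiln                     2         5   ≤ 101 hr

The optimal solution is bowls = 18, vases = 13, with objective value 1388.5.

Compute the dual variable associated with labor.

Check each constraint at x*: labor 129/129 (tight); kiln 101/101 (tight).
From A_Bᵀ y = c: 5·y_labor + 2·y_kiln = 38.5; 3·y_labor + 5·y_kiln = 53.5.
Solving: y_labor = 4.5, y_kiln = 8.
Shadow price of labor = 4.5.

4.5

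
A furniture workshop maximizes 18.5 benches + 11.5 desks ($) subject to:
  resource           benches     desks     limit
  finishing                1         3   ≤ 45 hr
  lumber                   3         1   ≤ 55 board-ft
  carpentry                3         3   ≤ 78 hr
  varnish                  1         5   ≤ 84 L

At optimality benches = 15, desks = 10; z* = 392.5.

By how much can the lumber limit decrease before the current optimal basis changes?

Binding constraints: finishing, lumber. The basis is B = [[1,3],[3,1]] with det -8.
Per unit decrease in lumber, x* moves by d = (-0.375, 0.125).
The basis stays optimal until benches reaches 0; allowable decrease = 40 board-ft.

40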